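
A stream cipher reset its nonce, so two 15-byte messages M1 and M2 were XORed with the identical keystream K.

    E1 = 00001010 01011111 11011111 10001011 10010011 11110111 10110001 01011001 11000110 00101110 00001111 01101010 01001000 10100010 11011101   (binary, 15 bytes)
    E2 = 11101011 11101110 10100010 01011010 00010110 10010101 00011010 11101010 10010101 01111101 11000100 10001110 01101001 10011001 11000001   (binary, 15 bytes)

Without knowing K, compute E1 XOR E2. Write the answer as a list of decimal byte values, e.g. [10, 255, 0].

[225, 177, 125, 209, 133, 98, 171, 179, 83, 83, 203, 228, 33, 59, 28]

E1 ⊕ E2 = (M1 ⊕ K) ⊕ (M2 ⊕ K) = M1 ⊕ M2 — the shared key cancels under XOR.
00001010 xor 11101011 = 11100001
01011111 xor 11101110 = 10110001
11011111 xor 10100010 = 01111101
10001011 xor 01011010 = 11010001
10010011 xor 00010110 = 10000101
11110111 xor 10010101 = 01100010
10110001 xor 00011010 = 10101011
01011001 xor 11101010 = 10110011
11000110 xor 10010101 = 01010011
00101110 xor 01111101 = 01010011
00001111 xor 11000100 = 11001011
01101010 xor 10001110 = 11100100
01001000 xor 01101001 = 00100001
10100010 xor 10011001 = 00111011
11011101 xor 11000001 = 00011100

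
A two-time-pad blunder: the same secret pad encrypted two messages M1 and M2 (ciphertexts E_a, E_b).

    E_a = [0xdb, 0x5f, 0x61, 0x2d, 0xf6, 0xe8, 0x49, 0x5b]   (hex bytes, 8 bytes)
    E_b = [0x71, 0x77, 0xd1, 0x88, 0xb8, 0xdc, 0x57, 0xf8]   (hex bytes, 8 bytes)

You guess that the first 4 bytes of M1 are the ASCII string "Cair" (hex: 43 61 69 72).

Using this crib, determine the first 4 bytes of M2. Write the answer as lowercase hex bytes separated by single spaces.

First, E_a ⊕ E_b = (M1 ⊕ K) ⊕ (M2 ⊕ K) = M1 ⊕ M2, so the key drops out. Then M2 = (M1 ⊕ M2) ⊕ M1 over the first 4 bytes.
byte 0: (db XOR 71) XOR 43 = aa XOR 43 = e9
byte 1: (5f XOR 77) XOR 61 = 28 XOR 61 = 49
byte 2: (61 XOR d1) XOR 69 = b0 XOR 69 = d9
byte 3: (2d XOR 88) XOR 72 = a5 XOR 72 = d7

e9 49 d9 d7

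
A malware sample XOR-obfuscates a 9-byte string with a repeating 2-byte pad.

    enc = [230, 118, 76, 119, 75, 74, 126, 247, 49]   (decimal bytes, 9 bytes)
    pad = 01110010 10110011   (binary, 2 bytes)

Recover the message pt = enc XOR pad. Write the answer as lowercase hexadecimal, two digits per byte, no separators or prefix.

94c53ec439f90c4443

The 2-byte key repeats, so the effective keystream is 72 b3 72 b3 72 b3 72 b3 72.
byte 0: e6 xor 72 = 94
byte 1: 76 xor b3 = c5
byte 2: 4c xor 72 = 3e
byte 3: 77 xor b3 = c4
byte 4: 4b xor 72 = 39
byte 5: 4a xor b3 = f9
byte 6: 7e xor 72 = 0c
byte 7: f7 xor b3 = 44
byte 8: 31 xor 72 = 43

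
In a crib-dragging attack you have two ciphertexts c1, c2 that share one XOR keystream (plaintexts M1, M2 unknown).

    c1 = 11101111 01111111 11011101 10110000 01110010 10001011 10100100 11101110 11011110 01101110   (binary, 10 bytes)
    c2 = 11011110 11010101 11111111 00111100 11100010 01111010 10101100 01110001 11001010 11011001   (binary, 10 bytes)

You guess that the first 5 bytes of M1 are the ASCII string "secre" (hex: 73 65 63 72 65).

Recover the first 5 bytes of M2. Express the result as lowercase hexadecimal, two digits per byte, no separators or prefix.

First, c1 ⊕ c2 = (M1 ⊕ K) ⊕ (M2 ⊕ K) = M1 ⊕ M2, so the key drops out. Then M2 = (M1 ⊕ M2) ⊕ M1 over the first 5 bytes.
byte 0: (ef ⊕ de) ⊕ 73 = 31 ⊕ 73 = 42
byte 1: (7f ⊕ d5) ⊕ 65 = aa ⊕ 65 = cf
byte 2: (dd ⊕ ff) ⊕ 63 = 22 ⊕ 63 = 41
byte 3: (b0 ⊕ 3c) ⊕ 72 = 8c ⊕ 72 = fe
byte 4: (72 ⊕ e2) ⊕ 65 = 90 ⊕ 65 = f5

42cf41fef5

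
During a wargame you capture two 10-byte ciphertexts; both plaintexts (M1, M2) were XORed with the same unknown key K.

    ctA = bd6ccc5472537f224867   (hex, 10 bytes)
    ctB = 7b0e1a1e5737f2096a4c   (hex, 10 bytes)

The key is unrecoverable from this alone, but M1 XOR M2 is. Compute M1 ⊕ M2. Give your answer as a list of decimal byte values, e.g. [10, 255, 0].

[198, 98, 214, 74, 37, 100, 141, 43, 34, 43]

ctA ⊕ ctB = (M1 ⊕ K) ⊕ (M2 ⊕ K) = M1 ⊕ M2 — the shared key cancels under XOR.
bd XOR 7b = c6
6c XOR 0e = 62
cc XOR 1a = d6
54 XOR 1e = 4a
72 XOR 57 = 25
53 XOR 37 = 64
7f XOR f2 = 8d
22 XOR 09 = 2b
48 XOR 6a = 22
67 XOR 4c = 2b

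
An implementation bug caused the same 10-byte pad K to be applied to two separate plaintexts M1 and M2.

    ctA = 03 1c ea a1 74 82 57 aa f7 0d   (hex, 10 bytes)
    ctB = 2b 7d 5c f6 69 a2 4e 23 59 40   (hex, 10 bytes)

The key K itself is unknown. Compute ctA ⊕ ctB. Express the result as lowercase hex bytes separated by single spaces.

28 61 b6 57 1d 20 19 89 ae 4d

ctA ⊕ ctB = (M1 ⊕ K) ⊕ (M2 ⊕ K) = M1 ⊕ M2 — the shared key cancels under XOR.
03 ⊕ 2b = 28
1c ⊕ 7d = 61
ea ⊕ 5c = b6
a1 ⊕ f6 = 57
74 ⊕ 69 = 1d
82 ⊕ a2 = 20
57 ⊕ 4e = 19
aa ⊕ 23 = 89
f7 ⊕ 59 = ae
0d ⊕ 40 = 4d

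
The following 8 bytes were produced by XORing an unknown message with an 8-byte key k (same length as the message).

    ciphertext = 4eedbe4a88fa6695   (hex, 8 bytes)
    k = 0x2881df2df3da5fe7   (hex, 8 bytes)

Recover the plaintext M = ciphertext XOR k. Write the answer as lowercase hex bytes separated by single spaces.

byte 0: 4e XOR 28 = 66
byte 1: ed XOR 81 = 6c
byte 2: be XOR df = 61
byte 3: 4a XOR 2d = 67
byte 4: 88 XOR f3 = 7b
byte 5: fa XOR da = 20
byte 6: 66 XOR 5f = 39
byte 7: 95 XOR e7 = 72

66 6c 61 67 7b 20 39 72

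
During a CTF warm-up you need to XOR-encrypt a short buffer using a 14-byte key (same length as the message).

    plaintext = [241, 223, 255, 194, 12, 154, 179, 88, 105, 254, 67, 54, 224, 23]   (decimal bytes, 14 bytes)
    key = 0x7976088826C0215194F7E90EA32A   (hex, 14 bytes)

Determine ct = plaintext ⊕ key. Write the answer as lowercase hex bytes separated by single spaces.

88 a9 f7 4a 2a 5a 92 09 fd 09 aa 38 43 3d

byte 0: f1 ⊕ 79 = 88
byte 1: df ⊕ 76 = a9
byte 2: ff ⊕ 08 = f7
byte 3: c2 ⊕ 88 = 4a
byte 4: 0c ⊕ 26 = 2a
byte 5: 9a ⊕ c0 = 5a
byte 6: b3 ⊕ 21 = 92
byte 7: 58 ⊕ 51 = 09
byte 8: 69 ⊕ 94 = fd
byte 9: fe ⊕ f7 = 09
byte 10: 43 ⊕ e9 = aa
byte 11: 36 ⊕ 0e = 38
byte 12: e0 ⊕ a3 = 43
byte 13: 17 ⊕ 2a = 3d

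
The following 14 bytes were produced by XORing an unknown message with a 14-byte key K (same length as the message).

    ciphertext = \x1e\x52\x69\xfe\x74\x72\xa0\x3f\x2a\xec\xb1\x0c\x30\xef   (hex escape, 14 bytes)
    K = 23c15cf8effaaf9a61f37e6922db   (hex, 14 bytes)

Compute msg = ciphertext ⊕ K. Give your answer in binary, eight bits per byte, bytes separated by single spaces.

XOR is its own inverse, so applying the key byte-wise gives the result directly.
1e ⊕ 23 = 3d
52 ⊕ c1 = 93
69 ⊕ 5c = 35
fe ⊕ f8 = 06
74 ⊕ ef = 9b
72 ⊕ fa = 88
a0 ⊕ af = 0f
3f ⊕ 9a = a5
2a ⊕ 61 = 4b
ec ⊕ f3 = 1f
b1 ⊕ 7e = cf
0c ⊕ 69 = 65
30 ⊕ 22 = 12
ef ⊕ db = 34

00111101 10010011 00110101 00000110 10011011 10001000 00001111 10100101 01001011 00011111 11001111 01100101 00010010 00110100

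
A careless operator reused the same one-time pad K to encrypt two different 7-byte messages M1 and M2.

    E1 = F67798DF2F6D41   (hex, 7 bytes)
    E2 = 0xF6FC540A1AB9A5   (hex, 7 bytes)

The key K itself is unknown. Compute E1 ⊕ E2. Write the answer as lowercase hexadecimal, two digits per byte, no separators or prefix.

008bccd535d4e4

E1 ⊕ E2 = (M1 ⊕ K) ⊕ (M2 ⊕ K) = M1 ⊕ M2 — the shared key cancels under XOR.
f6 xor f6 = 00
77 xor fc = 8b
98 xor 54 = cc
df xor 0a = d5
2f xor 1a = 35
6d xor b9 = d4
41 xor a5 = e4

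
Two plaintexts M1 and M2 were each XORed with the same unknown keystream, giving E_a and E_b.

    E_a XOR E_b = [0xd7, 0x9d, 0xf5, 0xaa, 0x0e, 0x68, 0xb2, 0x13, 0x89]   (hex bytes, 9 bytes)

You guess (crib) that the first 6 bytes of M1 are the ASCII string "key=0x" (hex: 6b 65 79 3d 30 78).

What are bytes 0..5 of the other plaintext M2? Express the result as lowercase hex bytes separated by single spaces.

bc f8 8c 97 3e 10

Since E_a ⊕ E_b = M1 ⊕ M2, XORing with the guessed M1 bytes yields the corresponding M2 bytes: M2 = (E_a ⊕ E_b) ⊕ M1.
byte 0: d7 XOR 6b = bc
byte 1: 9d XOR 65 = f8
byte 2: f5 XOR 79 = 8c
byte 3: aa XOR 3d = 97
byte 4: 0e XOR 30 = 3e
byte 5: 68 XOR 78 = 10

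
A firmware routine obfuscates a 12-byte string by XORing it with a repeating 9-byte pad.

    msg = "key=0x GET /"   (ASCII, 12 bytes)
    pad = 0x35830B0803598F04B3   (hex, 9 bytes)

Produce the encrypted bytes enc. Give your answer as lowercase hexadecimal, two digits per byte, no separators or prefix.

5ee672353321af43f661a324

The 9-byte key repeats, so the effective keystream is 35 83 0b 08 03 59 8f 04 b3 35 83 0b.
byte 0: 107 xor  53 =  94
byte 1: 101 xor 131 = 230
byte 2: 121 xor  11 = 114
byte 3:  61 xor   8 =  53
byte 4:  48 xor   3 =  51
byte 5: 120 xor  89 =  33
byte 6:  32 xor 143 = 175
byte 7:  71 xor   4 =  67
byte 8:  69 xor 179 = 246
byte 9:  84 xor  53 =  97
byte 10:  32 xor 131 = 163
byte 11:  47 xor  11 =  36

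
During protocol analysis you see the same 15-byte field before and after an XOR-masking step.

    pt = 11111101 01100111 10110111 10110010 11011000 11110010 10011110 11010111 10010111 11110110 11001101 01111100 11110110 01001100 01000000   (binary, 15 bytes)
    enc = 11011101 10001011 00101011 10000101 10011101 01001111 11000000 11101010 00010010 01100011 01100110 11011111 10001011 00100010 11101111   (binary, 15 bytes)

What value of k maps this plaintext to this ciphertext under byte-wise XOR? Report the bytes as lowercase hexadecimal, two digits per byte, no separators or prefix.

20ec9c3745bd5e3d8595aba37d6eaf

Since enc = pt ⊕ k, XORing both sides with pt gives k = pt ⊕ enc.
253 ⊕ 221 =  32
103 ⊕ 139 = 236
183 ⊕  43 = 156
178 ⊕ 133 =  55
216 ⊕ 157 =  69
242 ⊕  79 = 189
158 ⊕ 192 =  94
215 ⊕ 234 =  61
151 ⊕  18 = 133
246 ⊕  99 = 149
205 ⊕ 102 = 171
124 ⊕ 223 = 163
246 ⊕ 139 = 125
 76 ⊕  34 = 110
 64 ⊕ 239 = 175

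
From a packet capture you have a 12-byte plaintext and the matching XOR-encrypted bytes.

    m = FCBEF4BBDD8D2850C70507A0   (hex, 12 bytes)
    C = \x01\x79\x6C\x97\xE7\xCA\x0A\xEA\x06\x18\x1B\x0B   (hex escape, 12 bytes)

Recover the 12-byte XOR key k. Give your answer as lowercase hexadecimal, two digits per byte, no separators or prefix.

fdc7982c3a4722bac11d1cab

Since C = m ⊕ k, XORing both sides with m gives k = m ⊕ C.
byte 0: fc ⊕ 01 = fd
byte 1: be ⊕ 79 = c7
byte 2: f4 ⊕ 6c = 98
byte 3: bb ⊕ 97 = 2c
byte 4: dd ⊕ e7 = 3a
byte 5: 8d ⊕ ca = 47
byte 6: 28 ⊕ 0a = 22
byte 7: 50 ⊕ ea = ba
byte 8: c7 ⊕ 06 = c1
byte 9: 05 ⊕ 18 = 1d
byte 10: 07 ⊕ 1b = 1c
byte 11: a0 ⊕ 0b = ab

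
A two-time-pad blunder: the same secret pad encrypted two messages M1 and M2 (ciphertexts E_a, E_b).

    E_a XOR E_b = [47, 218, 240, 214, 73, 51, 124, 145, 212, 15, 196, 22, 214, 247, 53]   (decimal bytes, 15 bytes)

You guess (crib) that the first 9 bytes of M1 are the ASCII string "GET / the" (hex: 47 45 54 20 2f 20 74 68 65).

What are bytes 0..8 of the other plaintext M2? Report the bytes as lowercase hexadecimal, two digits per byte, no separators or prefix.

Since E_a ⊕ E_b = M1 ⊕ M2, XORing with the guessed M1 bytes yields the corresponding M2 bytes: M2 = (E_a ⊕ E_b) ⊕ M1.
 47 ^  71 = 104
218 ^  69 = 159
240 ^  84 = 164
214 ^  32 = 246
 73 ^  47 = 102
 51 ^  32 =  19
124 ^ 116 =   8
145 ^ 104 = 249
212 ^ 101 = 177

689fa4f6661308f9b1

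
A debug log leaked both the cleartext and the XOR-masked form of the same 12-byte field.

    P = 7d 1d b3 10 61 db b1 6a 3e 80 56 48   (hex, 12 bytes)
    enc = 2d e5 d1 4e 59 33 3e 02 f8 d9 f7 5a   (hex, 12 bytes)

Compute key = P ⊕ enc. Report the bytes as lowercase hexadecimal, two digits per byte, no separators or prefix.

50f8625e38e88f68c659a112

Since enc = P ⊕ key, XORing both sides with P gives key = P ⊕ enc.
byte 0: 7d XOR 2d = 50
byte 1: 1d XOR e5 = f8
byte 2: b3 XOR d1 = 62
byte 3: 10 XOR 4e = 5e
byte 4: 61 XOR 59 = 38
byte 5: db XOR 33 = e8
byte 6: b1 XOR 3e = 8f
byte 7: 6a XOR 02 = 68
byte 8: 3e XOR f8 = c6
byte 9: 80 XOR d9 = 59
byte 10: 56 XOR f7 = a1
byte 11: 48 XOR 5a = 12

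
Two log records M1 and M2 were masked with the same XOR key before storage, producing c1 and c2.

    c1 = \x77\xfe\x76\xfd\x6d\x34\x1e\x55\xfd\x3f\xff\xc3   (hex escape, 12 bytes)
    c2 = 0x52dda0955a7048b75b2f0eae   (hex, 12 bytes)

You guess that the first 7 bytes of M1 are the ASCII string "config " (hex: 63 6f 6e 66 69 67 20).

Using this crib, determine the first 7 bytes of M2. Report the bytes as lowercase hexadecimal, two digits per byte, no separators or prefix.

First, c1 ⊕ c2 = (M1 ⊕ K) ⊕ (M2 ⊕ K) = M1 ⊕ M2, so the key drops out. Then M2 = (M1 ⊕ M2) ⊕ M1 over the first 7 bytes.
byte 0: (77 ⊕ 52) ⊕ 63 = 25 ⊕ 63 = 46
byte 1: (fe ⊕ dd) ⊕ 6f = 23 ⊕ 6f = 4c
byte 2: (76 ⊕ a0) ⊕ 6e = d6 ⊕ 6e = b8
byte 3: (fd ⊕ 95) ⊕ 66 = 68 ⊕ 66 = 0e
byte 4: (6d ⊕ 5a) ⊕ 69 = 37 ⊕ 69 = 5e
byte 5: (34 ⊕ 70) ⊕ 67 = 44 ⊕ 67 = 23
byte 6: (1e ⊕ 48) ⊕ 20 = 56 ⊕ 20 = 76

464cb80e5e2376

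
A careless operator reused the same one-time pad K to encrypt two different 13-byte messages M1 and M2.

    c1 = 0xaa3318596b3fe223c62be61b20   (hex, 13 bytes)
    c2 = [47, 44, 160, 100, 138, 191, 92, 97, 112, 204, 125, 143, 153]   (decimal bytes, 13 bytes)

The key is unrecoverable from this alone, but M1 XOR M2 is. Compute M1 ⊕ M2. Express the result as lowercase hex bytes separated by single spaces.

c1 ⊕ c2 = (M1 ⊕ K) ⊕ (M2 ⊕ K) = M1 ⊕ M2 — the shared key cancels under XOR.
10101010 ⊕ 00101111 = 10000101
00110011 ⊕ 00101100 = 00011111
00011000 ⊕ 10100000 = 10111000
01011001 ⊕ 01100100 = 00111101
01101011 ⊕ 10001010 = 11100001
00111111 ⊕ 10111111 = 10000000
11100010 ⊕ 01011100 = 10111110
00100011 ⊕ 01100001 = 01000010
11000110 ⊕ 01110000 = 10110110
00101011 ⊕ 11001100 = 11100111
11100110 ⊕ 01111101 = 10011011
00011011 ⊕ 10001111 = 10010100
00100000 ⊕ 10011001 = 10111001

85 1f b8 3d e1 80 be 42 b6 e7 9b 94 b9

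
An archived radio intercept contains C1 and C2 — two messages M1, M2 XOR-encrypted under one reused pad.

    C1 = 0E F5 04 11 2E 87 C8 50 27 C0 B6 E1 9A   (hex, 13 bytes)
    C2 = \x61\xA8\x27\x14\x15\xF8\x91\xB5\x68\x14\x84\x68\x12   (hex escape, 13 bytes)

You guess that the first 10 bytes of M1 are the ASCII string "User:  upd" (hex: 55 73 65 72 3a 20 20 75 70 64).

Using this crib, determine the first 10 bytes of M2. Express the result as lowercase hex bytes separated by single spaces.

First, C1 ⊕ C2 = (M1 ⊕ K) ⊕ (M2 ⊕ K) = M1 ⊕ M2, so the key drops out. Then M2 = (M1 ⊕ M2) ⊕ M1 over the first 10 bytes.
byte 0: (0e ⊕ 61) ⊕ 55 = 6f ⊕ 55 = 3a
byte 1: (f5 ⊕ a8) ⊕ 73 = 5d ⊕ 73 = 2e
byte 2: (04 ⊕ 27) ⊕ 65 = 23 ⊕ 65 = 46
byte 3: (11 ⊕ 14) ⊕ 72 = 05 ⊕ 72 = 77
byte 4: (2e ⊕ 15) ⊕ 3a = 3b ⊕ 3a = 01
byte 5: (87 ⊕ f8) ⊕ 20 = 7f ⊕ 20 = 5f
byte 6: (c8 ⊕ 91) ⊕ 20 = 59 ⊕ 20 = 79
byte 7: (50 ⊕ b5) ⊕ 75 = e5 ⊕ 75 = 90
byte 8: (27 ⊕ 68) ⊕ 70 = 4f ⊕ 70 = 3f
byte 9: (c0 ⊕ 14) ⊕ 64 = d4 ⊕ 64 = b0

3a 2e 46 77 01 5f 79 90 3f b0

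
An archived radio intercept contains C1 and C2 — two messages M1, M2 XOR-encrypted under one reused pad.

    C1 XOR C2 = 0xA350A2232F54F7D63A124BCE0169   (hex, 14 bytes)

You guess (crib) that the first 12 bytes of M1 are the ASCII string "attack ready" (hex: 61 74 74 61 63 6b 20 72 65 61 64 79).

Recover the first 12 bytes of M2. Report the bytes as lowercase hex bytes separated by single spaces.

c2 24 d6 42 4c 3f d7 a4 5f 73 2f b7

Since C1 ⊕ C2 = M1 ⊕ M2, XORing with the guessed M1 bytes yields the corresponding M2 bytes: M2 = (C1 ⊕ C2) ⊕ M1.
163 ^  97 = 194
 80 ^ 116 =  36
162 ^ 116 = 214
 35 ^  97 =  66
 47 ^  99 =  76
 84 ^ 107 =  63
247 ^  32 = 215
214 ^ 114 = 164
 58 ^ 101 =  95
 18 ^  97 = 115
 75 ^ 100 =  47
206 ^ 121 = 183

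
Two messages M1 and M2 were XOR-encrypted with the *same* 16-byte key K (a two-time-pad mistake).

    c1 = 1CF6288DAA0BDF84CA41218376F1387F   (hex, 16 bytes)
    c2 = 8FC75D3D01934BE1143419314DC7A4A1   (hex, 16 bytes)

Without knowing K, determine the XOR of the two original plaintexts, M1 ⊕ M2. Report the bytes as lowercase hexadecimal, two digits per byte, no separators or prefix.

c1 ⊕ c2 = (M1 ⊕ K) ⊕ (M2 ⊕ K) = M1 ⊕ M2 — the shared key cancels under XOR.
1c XOR 8f = 93
f6 XOR c7 = 31
28 XOR 5d = 75
8d XOR 3d = b0
aa XOR 01 = ab
0b XOR 93 = 98
df XOR 4b = 94
84 XOR e1 = 65
ca XOR 14 = de
41 XOR 34 = 75
21 XOR 19 = 38
83 XOR 31 = b2
76 XOR 4d = 3b
f1 XOR c7 = 36
38 XOR a4 = 9c
7f XOR a1 = de

933175b0ab989465de7538b23b369cde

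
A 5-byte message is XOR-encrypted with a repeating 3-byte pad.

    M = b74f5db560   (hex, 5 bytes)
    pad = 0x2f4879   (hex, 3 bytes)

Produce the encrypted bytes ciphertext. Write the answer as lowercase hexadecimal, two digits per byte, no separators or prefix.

The 3-byte key repeats, so the effective keystream is 2f 48 79 2f 48.
byte 0: b7 XOR 2f = 98
byte 1: 4f XOR 48 = 07
byte 2: 5d XOR 79 = 24
byte 3: b5 XOR 2f = 9a
byte 4: 60 XOR 48 = 28

9807249a28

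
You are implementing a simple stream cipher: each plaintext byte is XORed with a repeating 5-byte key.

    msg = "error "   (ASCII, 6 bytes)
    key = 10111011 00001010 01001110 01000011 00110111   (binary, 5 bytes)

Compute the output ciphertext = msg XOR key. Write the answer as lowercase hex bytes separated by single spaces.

The 5-byte key repeats, so the effective keystream is bb 0a 4e 43 37 bb.
byte 0: 65 xor bb = de
byte 1: 72 xor 0a = 78
byte 2: 72 xor 4e = 3c
byte 3: 6f xor 43 = 2c
byte 4: 72 xor 37 = 45
byte 5: 20 xor bb = 9b

de 78 3c 2c 45 9b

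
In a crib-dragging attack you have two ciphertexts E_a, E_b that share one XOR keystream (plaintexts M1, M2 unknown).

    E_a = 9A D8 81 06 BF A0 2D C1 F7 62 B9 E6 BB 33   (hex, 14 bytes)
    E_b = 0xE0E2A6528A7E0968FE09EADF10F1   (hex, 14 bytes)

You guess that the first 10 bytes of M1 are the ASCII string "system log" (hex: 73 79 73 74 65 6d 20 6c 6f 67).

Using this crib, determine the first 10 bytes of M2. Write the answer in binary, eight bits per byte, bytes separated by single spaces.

00001001 01000011 01010100 00100000 01010000 10110011 00000100 11000101 01100110 00001100

First, E_a ⊕ E_b = (M1 ⊕ K) ⊕ (M2 ⊕ K) = M1 ⊕ M2, so the key drops out. Then M2 = (M1 ⊕ M2) ⊕ M1 over the first 10 bytes.
byte 0: (9a xor e0) xor 73 = 7a xor 73 = 09
byte 1: (d8 xor e2) xor 79 = 3a xor 79 = 43
byte 2: (81 xor a6) xor 73 = 27 xor 73 = 54
byte 3: (06 xor 52) xor 74 = 54 xor 74 = 20
byte 4: (bf xor 8a) xor 65 = 35 xor 65 = 50
byte 5: (a0 xor 7e) xor 6d = de xor 6d = b3
byte 6: (2d xor 09) xor 20 = 24 xor 20 = 04
byte 7: (c1 xor 68) xor 6c = a9 xor 6c = c5
byte 8: (f7 xor fe) xor 6f = 09 xor 6f = 66
byte 9: (62 xor 09) xor 67 = 6b xor 67 = 0c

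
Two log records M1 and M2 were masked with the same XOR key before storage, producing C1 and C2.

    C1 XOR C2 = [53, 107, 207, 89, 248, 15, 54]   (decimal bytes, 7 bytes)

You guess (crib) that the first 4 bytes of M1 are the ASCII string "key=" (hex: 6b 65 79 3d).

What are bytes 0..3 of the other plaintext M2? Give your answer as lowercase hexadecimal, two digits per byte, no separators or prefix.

5e0eb664

Since C1 ⊕ C2 = M1 ⊕ M2, XORing with the guessed M1 bytes yields the corresponding M2 bytes: M2 = (C1 ⊕ C2) ⊕ M1.
35 ⊕ 6b = 5e
6b ⊕ 65 = 0e
cf ⊕ 79 = b6
59 ⊕ 3d = 64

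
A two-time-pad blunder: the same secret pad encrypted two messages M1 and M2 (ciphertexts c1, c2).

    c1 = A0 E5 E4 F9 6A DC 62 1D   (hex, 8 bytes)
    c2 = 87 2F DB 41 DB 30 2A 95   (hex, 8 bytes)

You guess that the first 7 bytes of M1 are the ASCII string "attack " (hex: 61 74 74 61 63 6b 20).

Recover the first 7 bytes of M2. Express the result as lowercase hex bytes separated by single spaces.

First, c1 ⊕ c2 = (M1 ⊕ K) ⊕ (M2 ⊕ K) = M1 ⊕ M2, so the key drops out. Then M2 = (M1 ⊕ M2) ⊕ M1 over the first 7 bytes.
byte 0: (a0 XOR 87) XOR 61 = 27 XOR 61 = 46
byte 1: (e5 XOR 2f) XOR 74 = ca XOR 74 = be
byte 2: (e4 XOR db) XOR 74 = 3f XOR 74 = 4b
byte 3: (f9 XOR 41) XOR 61 = b8 XOR 61 = d9
byte 4: (6a XOR db) XOR 63 = b1 XOR 63 = d2
byte 5: (dc XOR 30) XOR 6b = ec XOR 6b = 87
byte 6: (62 XOR 2a) XOR 20 = 48 XOR 20 = 68

46 be 4b d9 d2 87 68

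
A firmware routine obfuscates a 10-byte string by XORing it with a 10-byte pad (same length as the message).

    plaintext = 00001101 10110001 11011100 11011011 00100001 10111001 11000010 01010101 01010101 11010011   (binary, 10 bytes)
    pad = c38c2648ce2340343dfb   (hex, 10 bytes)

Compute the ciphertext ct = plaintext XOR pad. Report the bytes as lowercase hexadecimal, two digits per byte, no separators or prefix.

ce3dfa93ef9a82616828

XOR is its own inverse, so applying the key byte-wise gives the result directly.
byte 0: 0d xor c3 = ce
byte 1: b1 xor 8c = 3d
byte 2: dc xor 26 = fa
byte 3: db xor 48 = 93
byte 4: 21 xor ce = ef
byte 5: b9 xor 23 = 9a
byte 6: c2 xor 40 = 82
byte 7: 55 xor 34 = 61
byte 8: 55 xor 3d = 68
byte 9: d3 xor fb = 28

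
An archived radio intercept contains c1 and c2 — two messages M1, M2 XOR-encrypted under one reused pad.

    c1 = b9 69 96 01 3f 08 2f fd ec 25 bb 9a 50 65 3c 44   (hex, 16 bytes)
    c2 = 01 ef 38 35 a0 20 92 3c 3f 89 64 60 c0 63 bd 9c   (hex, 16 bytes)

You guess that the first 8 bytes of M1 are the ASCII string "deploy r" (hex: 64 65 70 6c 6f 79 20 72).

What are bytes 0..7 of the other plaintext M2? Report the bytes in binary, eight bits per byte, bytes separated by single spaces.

First, c1 ⊕ c2 = (M1 ⊕ K) ⊕ (M2 ⊕ K) = M1 ⊕ M2, so the key drops out. Then M2 = (M1 ⊕ M2) ⊕ M1 over the first 8 bytes.
byte 0: (b9 XOR 01) XOR 64 = b8 XOR 64 = dc
byte 1: (69 XOR ef) XOR 65 = 86 XOR 65 = e3
byte 2: (96 XOR 38) XOR 70 = ae XOR 70 = de
byte 3: (01 XOR 35) XOR 6c = 34 XOR 6c = 58
byte 4: (3f XOR a0) XOR 6f = 9f XOR 6f = f0
byte 5: (08 XOR 20) XOR 79 = 28 XOR 79 = 51
byte 6: (2f XOR 92) XOR 20 = bd XOR 20 = 9d
byte 7: (fd XOR 3c) XOR 72 = c1 XOR 72 = b3

11011100 11100011 11011110 01011000 11110000 01010001 10011101 10110011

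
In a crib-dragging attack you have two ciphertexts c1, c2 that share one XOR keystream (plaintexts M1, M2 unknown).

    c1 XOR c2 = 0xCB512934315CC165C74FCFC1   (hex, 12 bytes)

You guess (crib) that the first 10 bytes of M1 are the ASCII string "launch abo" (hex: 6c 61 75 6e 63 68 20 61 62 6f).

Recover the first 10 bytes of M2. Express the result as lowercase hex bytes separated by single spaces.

a7 30 5c 5a 52 34 e1 04 a5 20

Since c1 ⊕ c2 = M1 ⊕ M2, XORing with the guessed M1 bytes yields the corresponding M2 bytes: M2 = (c1 ⊕ c2) ⊕ M1.
byte 0: cb xor 6c = a7
byte 1: 51 xor 61 = 30
byte 2: 29 xor 75 = 5c
byte 3: 34 xor 6e = 5a
byte 4: 31 xor 63 = 52
byte 5: 5c xor 68 = 34
byte 6: c1 xor 20 = e1
byte 7: 65 xor 61 = 04
byte 8: c7 xor 62 = a5
byte 9: 4f xor 6f = 20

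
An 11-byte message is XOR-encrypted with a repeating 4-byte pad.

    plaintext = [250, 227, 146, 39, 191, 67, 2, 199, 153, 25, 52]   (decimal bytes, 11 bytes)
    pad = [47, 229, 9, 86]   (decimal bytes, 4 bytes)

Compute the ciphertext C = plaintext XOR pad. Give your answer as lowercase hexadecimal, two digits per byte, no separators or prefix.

The 4-byte key repeats, so the effective keystream is 2f e5 09 56 2f e5 09 56 2f e5 09.
byte 0: 11111010 ⊕ 00101111 = 11010101
byte 1: 11100011 ⊕ 11100101 = 00000110
byte 2: 10010010 ⊕ 00001001 = 10011011
byte 3: 00100111 ⊕ 01010110 = 01110001
byte 4: 10111111 ⊕ 00101111 = 10010000
byte 5: 01000011 ⊕ 11100101 = 10100110
byte 6: 00000010 ⊕ 00001001 = 00001011
byte 7: 11000111 ⊕ 01010110 = 10010001
byte 8: 10011001 ⊕ 00101111 = 10110110
byte 9: 00011001 ⊕ 11100101 = 11111100
byte 10: 00110100 ⊕ 00001001 = 00111101

d5069b7190a60b91b6fc3d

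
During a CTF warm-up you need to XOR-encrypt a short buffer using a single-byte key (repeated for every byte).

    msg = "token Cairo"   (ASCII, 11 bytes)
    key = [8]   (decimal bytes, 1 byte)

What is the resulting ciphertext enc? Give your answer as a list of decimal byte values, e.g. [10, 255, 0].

The 1-byte key repeats, so the effective keystream is 08 08 08 08 08 08 08 08 08 08 08.
byte 0: 01110100 xor 00001000 = 01111100
byte 1: 01101111 xor 00001000 = 01100111
byte 2: 01101011 xor 00001000 = 01100011
byte 3: 01100101 xor 00001000 = 01101101
byte 4: 01101110 xor 00001000 = 01100110
byte 5: 00100000 xor 00001000 = 00101000
byte 6: 01000011 xor 00001000 = 01001011
byte 7: 01100001 xor 00001000 = 01101001
byte 8: 01101001 xor 00001000 = 01100001
byte 9: 01110010 xor 00001000 = 01111010
byte 10: 01101111 xor 00001000 = 01100111

[124, 103, 99, 109, 102, 40, 75, 105, 97, 122, 103]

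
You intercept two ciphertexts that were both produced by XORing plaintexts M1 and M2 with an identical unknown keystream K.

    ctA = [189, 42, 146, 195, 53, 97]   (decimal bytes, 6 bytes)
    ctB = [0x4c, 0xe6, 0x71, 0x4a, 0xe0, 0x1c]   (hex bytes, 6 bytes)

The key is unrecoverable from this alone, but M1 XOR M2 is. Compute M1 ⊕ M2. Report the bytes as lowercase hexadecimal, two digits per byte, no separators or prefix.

f1cce389d57d

ctA ⊕ ctB = (M1 ⊕ K) ⊕ (M2 ⊕ K) = M1 ⊕ M2 — the shared key cancels under XOR.
10111101 XOR 01001100 = 11110001
00101010 XOR 11100110 = 11001100
10010010 XOR 01110001 = 11100011
11000011 XOR 01001010 = 10001001
00110101 XOR 11100000 = 11010101
01100001 XOR 00011100 = 01111101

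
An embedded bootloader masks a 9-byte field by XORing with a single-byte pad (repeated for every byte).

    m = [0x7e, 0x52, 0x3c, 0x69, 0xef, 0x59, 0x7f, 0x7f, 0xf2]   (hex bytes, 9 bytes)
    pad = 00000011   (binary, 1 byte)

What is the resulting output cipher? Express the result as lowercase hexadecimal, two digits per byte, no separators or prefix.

The 1-byte key repeats, so the effective keystream is 03 03 03 03 03 03 03 03 03.
byte 0: 7e XOR 03 = 7d
byte 1: 52 XOR 03 = 51
byte 2: 3c XOR 03 = 3f
byte 3: 69 XOR 03 = 6a
byte 4: ef XOR 03 = ec
byte 5: 59 XOR 03 = 5a
byte 6: 7f XOR 03 = 7c
byte 7: 7f XOR 03 = 7c
byte 8: f2 XOR 03 = f1

7d513f6aec5a7c7cf1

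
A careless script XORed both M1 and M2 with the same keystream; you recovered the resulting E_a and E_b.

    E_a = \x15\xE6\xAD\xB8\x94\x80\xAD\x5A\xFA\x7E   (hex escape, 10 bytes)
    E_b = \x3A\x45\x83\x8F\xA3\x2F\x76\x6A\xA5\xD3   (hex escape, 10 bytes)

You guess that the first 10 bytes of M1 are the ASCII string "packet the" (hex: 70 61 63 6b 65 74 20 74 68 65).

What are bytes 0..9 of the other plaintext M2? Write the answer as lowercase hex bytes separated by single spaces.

First, E_a ⊕ E_b = (M1 ⊕ K) ⊕ (M2 ⊕ K) = M1 ⊕ M2, so the key drops out. Then M2 = (M1 ⊕ M2) ⊕ M1 over the first 10 bytes.
byte 0: (15 ^ 3a) ^ 70 = 2f ^ 70 = 5f
byte 1: (e6 ^ 45) ^ 61 = a3 ^ 61 = c2
byte 2: (ad ^ 83) ^ 63 = 2e ^ 63 = 4d
byte 3: (b8 ^ 8f) ^ 6b = 37 ^ 6b = 5c
byte 4: (94 ^ a3) ^ 65 = 37 ^ 65 = 52
byte 5: (80 ^ 2f) ^ 74 = af ^ 74 = db
byte 6: (ad ^ 76) ^ 20 = db ^ 20 = fb
byte 7: (5a ^ 6a) ^ 74 = 30 ^ 74 = 44
byte 8: (fa ^ a5) ^ 68 = 5f ^ 68 = 37
byte 9: (7e ^ d3) ^ 65 = ad ^ 65 = c8

5f c2 4d 5c 52 db fb 44 37 c8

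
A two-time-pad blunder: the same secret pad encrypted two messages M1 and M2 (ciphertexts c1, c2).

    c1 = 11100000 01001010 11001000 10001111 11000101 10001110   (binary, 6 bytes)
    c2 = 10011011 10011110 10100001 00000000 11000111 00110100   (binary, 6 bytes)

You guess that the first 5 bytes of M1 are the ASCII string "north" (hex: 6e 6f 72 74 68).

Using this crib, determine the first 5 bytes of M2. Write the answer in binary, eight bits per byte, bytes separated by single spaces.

First, c1 ⊕ c2 = (M1 ⊕ K) ⊕ (M2 ⊕ K) = M1 ⊕ M2, so the key drops out. Then M2 = (M1 ⊕ M2) ⊕ M1 over the first 5 bytes.
byte 0: (e0 ^ 9b) ^ 6e = 7b ^ 6e = 15
byte 1: (4a ^ 9e) ^ 6f = d4 ^ 6f = bb
byte 2: (c8 ^ a1) ^ 72 = 69 ^ 72 = 1b
byte 3: (8f ^ 00) ^ 74 = 8f ^ 74 = fb
byte 4: (c5 ^ c7) ^ 68 = 02 ^ 68 = 6a

00010101 10111011 00011011 11111011 01101010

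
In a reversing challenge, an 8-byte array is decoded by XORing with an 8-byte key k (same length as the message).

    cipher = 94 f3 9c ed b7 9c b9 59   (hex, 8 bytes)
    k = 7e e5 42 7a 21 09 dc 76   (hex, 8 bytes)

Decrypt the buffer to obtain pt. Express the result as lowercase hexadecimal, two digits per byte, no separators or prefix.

XOR is its own inverse, so applying the key byte-wise gives the result directly.
94 XOR 7e = ea
f3 XOR e5 = 16
9c XOR 42 = de
ed XOR 7a = 97
b7 XOR 21 = 96
9c XOR 09 = 95
b9 XOR dc = 65
59 XOR 76 = 2f

ea16de979695652f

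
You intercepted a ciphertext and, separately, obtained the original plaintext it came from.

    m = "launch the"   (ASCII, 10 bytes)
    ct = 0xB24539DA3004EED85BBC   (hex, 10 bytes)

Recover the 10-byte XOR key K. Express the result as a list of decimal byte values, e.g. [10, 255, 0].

[222, 36, 76, 180, 83, 108, 206, 172, 51, 217]

Since ct = m ⊕ K, XORing both sides with m gives K = m ⊕ ct.
108 ⊕ 178 = 222
 97 ⊕  69 =  36
117 ⊕  57 =  76
110 ⊕ 218 = 180
 99 ⊕  48 =  83
104 ⊕   4 = 108
 32 ⊕ 238 = 206
116 ⊕ 216 = 172
104 ⊕  91 =  51
101 ⊕ 188 = 217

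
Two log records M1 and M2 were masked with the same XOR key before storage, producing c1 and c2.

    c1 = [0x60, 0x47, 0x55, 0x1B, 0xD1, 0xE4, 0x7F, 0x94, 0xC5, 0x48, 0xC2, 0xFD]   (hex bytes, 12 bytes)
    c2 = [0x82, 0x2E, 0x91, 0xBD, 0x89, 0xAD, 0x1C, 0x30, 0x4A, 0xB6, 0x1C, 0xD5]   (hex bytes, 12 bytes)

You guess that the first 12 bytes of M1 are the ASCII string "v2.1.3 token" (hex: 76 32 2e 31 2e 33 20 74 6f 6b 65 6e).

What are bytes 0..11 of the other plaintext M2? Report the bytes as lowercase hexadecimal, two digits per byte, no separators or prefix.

945bea97767a43d0e095bb46

First, c1 ⊕ c2 = (M1 ⊕ K) ⊕ (M2 ⊕ K) = M1 ⊕ M2, so the key drops out. Then M2 = (M1 ⊕ M2) ⊕ M1 over the first 12 bytes.
byte 0: (60 ^ 82) ^ 76 = e2 ^ 76 = 94
byte 1: (47 ^ 2e) ^ 32 = 69 ^ 32 = 5b
byte 2: (55 ^ 91) ^ 2e = c4 ^ 2e = ea
byte 3: (1b ^ bd) ^ 31 = a6 ^ 31 = 97
byte 4: (d1 ^ 89) ^ 2e = 58 ^ 2e = 76
byte 5: (e4 ^ ad) ^ 33 = 49 ^ 33 = 7a
byte 6: (7f ^ 1c) ^ 20 = 63 ^ 20 = 43
byte 7: (94 ^ 30) ^ 74 = a4 ^ 74 = d0
byte 8: (c5 ^ 4a) ^ 6f = 8f ^ 6f = e0
byte 9: (48 ^ b6) ^ 6b = fe ^ 6b = 95
byte 10: (c2 ^ 1c) ^ 65 = de ^ 65 = bb
byte 11: (fd ^ d5) ^ 6e = 28 ^ 6e = 46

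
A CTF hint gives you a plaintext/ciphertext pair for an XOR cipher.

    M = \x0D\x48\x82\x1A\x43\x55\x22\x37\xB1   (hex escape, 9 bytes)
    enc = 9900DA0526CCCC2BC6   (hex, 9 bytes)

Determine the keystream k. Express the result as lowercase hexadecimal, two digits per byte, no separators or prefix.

9448581f6599ee1c77

Since enc = M ⊕ k, XORing both sides with M gives k = M ⊕ enc.
0d ⊕ 99 = 94
48 ⊕ 00 = 48
82 ⊕ da = 58
1a ⊕ 05 = 1f
43 ⊕ 26 = 65
55 ⊕ cc = 99
22 ⊕ cc = ee
37 ⊕ 2b = 1c
b1 ⊕ c6 = 77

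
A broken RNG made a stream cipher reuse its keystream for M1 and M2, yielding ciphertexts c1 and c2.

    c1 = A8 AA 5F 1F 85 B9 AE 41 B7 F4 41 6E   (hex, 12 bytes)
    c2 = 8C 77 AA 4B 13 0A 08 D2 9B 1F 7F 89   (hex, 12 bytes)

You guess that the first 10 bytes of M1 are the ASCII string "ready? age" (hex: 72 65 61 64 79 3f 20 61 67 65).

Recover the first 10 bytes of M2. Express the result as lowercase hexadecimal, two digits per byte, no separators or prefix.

56b89430ef8c86f24b8e

First, c1 ⊕ c2 = (M1 ⊕ K) ⊕ (M2 ⊕ K) = M1 ⊕ M2, so the key drops out. Then M2 = (M1 ⊕ M2) ⊕ M1 over the first 10 bytes.
byte 0: (a8 xor 8c) xor 72 = 24 xor 72 = 56
byte 1: (aa xor 77) xor 65 = dd xor 65 = b8
byte 2: (5f xor aa) xor 61 = f5 xor 61 = 94
byte 3: (1f xor 4b) xor 64 = 54 xor 64 = 30
byte 4: (85 xor 13) xor 79 = 96 xor 79 = ef
byte 5: (b9 xor 0a) xor 3f = b3 xor 3f = 8c
byte 6: (ae xor 08) xor 20 = a6 xor 20 = 86
byte 7: (41 xor d2) xor 61 = 93 xor 61 = f2
byte 8: (b7 xor 9b) xor 67 = 2c xor 67 = 4b
byte 9: (f4 xor 1f) xor 65 = eb xor 65 = 8e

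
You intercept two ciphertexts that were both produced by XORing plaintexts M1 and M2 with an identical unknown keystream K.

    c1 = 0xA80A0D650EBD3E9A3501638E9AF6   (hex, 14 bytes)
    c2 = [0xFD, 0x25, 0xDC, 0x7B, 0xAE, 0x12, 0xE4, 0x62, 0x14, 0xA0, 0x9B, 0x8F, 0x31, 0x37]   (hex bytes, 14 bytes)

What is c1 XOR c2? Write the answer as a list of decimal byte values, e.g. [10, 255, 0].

c1 ⊕ c2 = (M1 ⊕ K) ⊕ (M2 ⊕ K) = M1 ⊕ M2 — the shared key cancels under XOR.
168 xor 253 =  85
 10 xor  37 =  47
 13 xor 220 = 209
101 xor 123 =  30
 14 xor 174 = 160
189 xor  18 = 175
 62 xor 228 = 218
154 xor  98 = 248
 53 xor  20 =  33
  1 xor 160 = 161
 99 xor 155 = 248
142 xor 143 =   1
154 xor  49 = 171
246 xor  55 = 193

[85, 47, 209, 30, 160, 175, 218, 248, 33, 161, 248, 1, 171, 193]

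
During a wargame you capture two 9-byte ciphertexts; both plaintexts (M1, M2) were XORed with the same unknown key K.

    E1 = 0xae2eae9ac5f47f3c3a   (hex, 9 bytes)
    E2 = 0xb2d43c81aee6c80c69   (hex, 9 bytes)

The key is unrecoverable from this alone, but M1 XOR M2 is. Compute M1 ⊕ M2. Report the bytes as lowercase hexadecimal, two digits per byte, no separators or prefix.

E1 ⊕ E2 = (M1 ⊕ K) ⊕ (M2 ⊕ K) = M1 ⊕ M2 — the shared key cancels under XOR.
10101110 XOR 10110010 = 00011100
00101110 XOR 11010100 = 11111010
10101110 XOR 00111100 = 10010010
10011010 XOR 10000001 = 00011011
11000101 XOR 10101110 = 01101011
11110100 XOR 11100110 = 00010010
01111111 XOR 11001000 = 10110111
00111100 XOR 00001100 = 00110000
00111010 XOR 01101001 = 01010011

1cfa921b6b12b73053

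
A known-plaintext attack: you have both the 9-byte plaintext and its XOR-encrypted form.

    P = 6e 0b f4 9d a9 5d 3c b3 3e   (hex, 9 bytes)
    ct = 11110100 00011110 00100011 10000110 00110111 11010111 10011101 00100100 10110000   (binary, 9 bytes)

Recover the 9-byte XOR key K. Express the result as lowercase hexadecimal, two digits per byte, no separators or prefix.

Since ct = P ⊕ K, XORing both sides with P gives K = P ⊕ ct.
01101110 ^ 11110100 = 10011010
00001011 ^ 00011110 = 00010101
11110100 ^ 00100011 = 11010111
10011101 ^ 10000110 = 00011011
10101001 ^ 00110111 = 10011110
01011101 ^ 11010111 = 10001010
00111100 ^ 10011101 = 10100001
10110011 ^ 00100100 = 10010111
00111110 ^ 10110000 = 10001110

9a15d71b9e8aa1978e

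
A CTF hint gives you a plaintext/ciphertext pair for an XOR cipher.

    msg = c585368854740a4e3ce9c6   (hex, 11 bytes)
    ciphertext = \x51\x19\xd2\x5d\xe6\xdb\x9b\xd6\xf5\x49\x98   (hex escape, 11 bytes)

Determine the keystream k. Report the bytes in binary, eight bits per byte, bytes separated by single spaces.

Since ciphertext = msg ⊕ k, XORing both sides with msg gives k = msg ⊕ ciphertext.
byte 0: c5 XOR 51 = 94
byte 1: 85 XOR 19 = 9c
byte 2: 36 XOR d2 = e4
byte 3: 88 XOR 5d = d5
byte 4: 54 XOR e6 = b2
byte 5: 74 XOR db = af
byte 6: 0a XOR 9b = 91
byte 7: 4e XOR d6 = 98
byte 8: 3c XOR f5 = c9
byte 9: e9 XOR 49 = a0
byte 10: c6 XOR 98 = 5e

10010100 10011100 11100100 11010101 10110010 10101111 10010001 10011000 11001001 10100000 01011110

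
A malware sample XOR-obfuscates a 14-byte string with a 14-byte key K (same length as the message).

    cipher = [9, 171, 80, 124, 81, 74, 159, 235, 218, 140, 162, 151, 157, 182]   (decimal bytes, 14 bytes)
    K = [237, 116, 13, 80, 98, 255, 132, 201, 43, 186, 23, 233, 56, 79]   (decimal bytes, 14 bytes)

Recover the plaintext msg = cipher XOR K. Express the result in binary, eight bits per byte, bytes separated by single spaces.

11100100 11011111 01011101 00101100 00110011 10110101 00011011 00100010 11110001 00110110 10110101 01111110 10100101 11111001

  9 ^ 237 = 228
171 ^ 116 = 223
 80 ^  13 =  93
124 ^  80 =  44
 81 ^  98 =  51
 74 ^ 255 = 181
159 ^ 132 =  27
235 ^ 201 =  34
218 ^  43 = 241
140 ^ 186 =  54
162 ^  23 = 181
151 ^ 233 = 126
157 ^  56 = 165
182 ^  79 = 249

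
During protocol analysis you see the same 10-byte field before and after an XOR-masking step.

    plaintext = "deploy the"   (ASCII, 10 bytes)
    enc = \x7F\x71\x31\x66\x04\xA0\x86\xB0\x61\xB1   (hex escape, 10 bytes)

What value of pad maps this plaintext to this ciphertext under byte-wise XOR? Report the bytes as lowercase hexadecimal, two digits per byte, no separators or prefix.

1b14410a6bd9a6c409d4

Since enc = plaintext ⊕ pad, XORing both sides with plaintext gives pad = plaintext ⊕ enc.
64 XOR 7f = 1b
65 XOR 71 = 14
70 XOR 31 = 41
6c XOR 66 = 0a
6f XOR 04 = 6b
79 XOR a0 = d9
20 XOR 86 = a6
74 XOR b0 = c4
68 XOR 61 = 09
65 XOR b1 = d4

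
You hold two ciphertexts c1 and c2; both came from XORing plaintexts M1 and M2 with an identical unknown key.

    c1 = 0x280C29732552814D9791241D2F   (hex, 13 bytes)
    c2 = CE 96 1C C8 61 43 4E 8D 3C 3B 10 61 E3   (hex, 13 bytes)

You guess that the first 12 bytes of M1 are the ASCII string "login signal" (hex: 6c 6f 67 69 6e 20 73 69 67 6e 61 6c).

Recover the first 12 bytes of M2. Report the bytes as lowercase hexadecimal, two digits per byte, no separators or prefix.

8af552d22a31bca9ccc45510

First, c1 ⊕ c2 = (M1 ⊕ K) ⊕ (M2 ⊕ K) = M1 ⊕ M2, so the key drops out. Then M2 = (M1 ⊕ M2) ⊕ M1 over the first 12 bytes.
byte 0: (28 XOR ce) XOR 6c = e6 XOR 6c = 8a
byte 1: (0c XOR 96) XOR 6f = 9a XOR 6f = f5
byte 2: (29 XOR 1c) XOR 67 = 35 XOR 67 = 52
byte 3: (73 XOR c8) XOR 69 = bb XOR 69 = d2
byte 4: (25 XOR 61) XOR 6e = 44 XOR 6e = 2a
byte 5: (52 XOR 43) XOR 20 = 11 XOR 20 = 31
byte 6: (81 XOR 4e) XOR 73 = cf XOR 73 = bc
byte 7: (4d XOR 8d) XOR 69 = c0 XOR 69 = a9
byte 8: (97 XOR 3c) XOR 67 = ab XOR 67 = cc
byte 9: (91 XOR 3b) XOR 6e = aa XOR 6e = c4
byte 10: (24 XOR 10) XOR 61 = 34 XOR 61 = 55
byte 11: (1d XOR 61) XOR 6c = 7c XOR 6c = 10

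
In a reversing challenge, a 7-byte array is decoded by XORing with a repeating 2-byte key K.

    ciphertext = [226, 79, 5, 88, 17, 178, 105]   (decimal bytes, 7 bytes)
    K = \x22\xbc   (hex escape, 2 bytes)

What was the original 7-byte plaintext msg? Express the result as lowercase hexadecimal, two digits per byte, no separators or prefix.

c0f327e4330e4b

The 2-byte key repeats, so the effective keystream is 22 bc 22 bc 22 bc 22.
byte 0: e2 ⊕ 22 = c0
byte 1: 4f ⊕ bc = f3
byte 2: 05 ⊕ 22 = 27
byte 3: 58 ⊕ bc = e4
byte 4: 11 ⊕ 22 = 33
byte 5: b2 ⊕ bc = 0e
byte 6: 69 ⊕ 22 = 4b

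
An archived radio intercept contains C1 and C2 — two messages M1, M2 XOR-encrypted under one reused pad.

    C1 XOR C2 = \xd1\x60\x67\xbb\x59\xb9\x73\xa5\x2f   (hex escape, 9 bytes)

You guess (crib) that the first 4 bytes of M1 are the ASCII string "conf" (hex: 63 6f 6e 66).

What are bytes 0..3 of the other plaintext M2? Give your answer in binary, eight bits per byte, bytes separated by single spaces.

Since C1 ⊕ C2 = M1 ⊕ M2, XORing with the guessed M1 bytes yields the corresponding M2 bytes: M2 = (C1 ⊕ C2) ⊕ M1.
d1 ⊕ 63 = b2
60 ⊕ 6f = 0f
67 ⊕ 6e = 09
bb ⊕ 66 = dd

10110010 00001111 00001001 11011101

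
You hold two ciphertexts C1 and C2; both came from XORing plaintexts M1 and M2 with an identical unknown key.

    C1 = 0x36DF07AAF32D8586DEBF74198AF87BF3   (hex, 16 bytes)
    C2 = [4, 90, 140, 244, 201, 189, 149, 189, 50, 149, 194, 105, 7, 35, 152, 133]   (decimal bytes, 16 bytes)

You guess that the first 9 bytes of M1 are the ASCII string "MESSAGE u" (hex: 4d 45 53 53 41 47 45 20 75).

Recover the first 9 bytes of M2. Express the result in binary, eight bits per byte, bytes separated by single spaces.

First, C1 ⊕ C2 = (M1 ⊕ K) ⊕ (M2 ⊕ K) = M1 ⊕ M2, so the key drops out. Then M2 = (M1 ⊕ M2) ⊕ M1 over the first 9 bytes.
byte 0: (36 ^ 04) ^ 4d = 32 ^ 4d = 7f
byte 1: (df ^ 5a) ^ 45 = 85 ^ 45 = c0
byte 2: (07 ^ 8c) ^ 53 = 8b ^ 53 = d8
byte 3: (aa ^ f4) ^ 53 = 5e ^ 53 = 0d
byte 4: (f3 ^ c9) ^ 41 = 3a ^ 41 = 7b
byte 5: (2d ^ bd) ^ 47 = 90 ^ 47 = d7
byte 6: (85 ^ 95) ^ 45 = 10 ^ 45 = 55
byte 7: (86 ^ bd) ^ 20 = 3b ^ 20 = 1b
byte 8: (de ^ 32) ^ 75 = ec ^ 75 = 99

01111111 11000000 11011000 00001101 01111011 11010111 01010101 00011011 10011001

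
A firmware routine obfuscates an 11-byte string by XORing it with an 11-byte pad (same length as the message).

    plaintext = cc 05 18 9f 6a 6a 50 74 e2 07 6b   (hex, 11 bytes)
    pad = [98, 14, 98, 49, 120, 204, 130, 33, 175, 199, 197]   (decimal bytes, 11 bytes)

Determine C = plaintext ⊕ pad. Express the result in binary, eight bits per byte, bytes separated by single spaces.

cc ^ 62 = ae
05 ^ 0e = 0b
18 ^ 62 = 7a
9f ^ 31 = ae
6a ^ 78 = 12
6a ^ cc = a6
50 ^ 82 = d2
74 ^ 21 = 55
e2 ^ af = 4d
07 ^ c7 = c0
6b ^ c5 = ae

10101110 00001011 01111010 10101110 00010010 10100110 11010010 01010101 01001101 11000000 10101110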